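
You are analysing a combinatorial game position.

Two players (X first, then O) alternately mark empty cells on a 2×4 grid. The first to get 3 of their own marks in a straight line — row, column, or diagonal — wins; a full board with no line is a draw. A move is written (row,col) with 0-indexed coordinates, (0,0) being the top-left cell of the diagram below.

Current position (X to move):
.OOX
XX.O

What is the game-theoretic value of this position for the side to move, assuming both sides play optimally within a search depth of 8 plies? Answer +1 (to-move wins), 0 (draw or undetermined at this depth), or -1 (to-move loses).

ply 1, X at .OOX/XX.O | (0,0)=+0→XOOX/XX.O; (1,2)=+1→.OOX/XXXO*
ply 2: .OOX/XXXO is terminal -1 (O); from .OOX/XX.O depth 8

value(.OOX/XX.O, X) = +1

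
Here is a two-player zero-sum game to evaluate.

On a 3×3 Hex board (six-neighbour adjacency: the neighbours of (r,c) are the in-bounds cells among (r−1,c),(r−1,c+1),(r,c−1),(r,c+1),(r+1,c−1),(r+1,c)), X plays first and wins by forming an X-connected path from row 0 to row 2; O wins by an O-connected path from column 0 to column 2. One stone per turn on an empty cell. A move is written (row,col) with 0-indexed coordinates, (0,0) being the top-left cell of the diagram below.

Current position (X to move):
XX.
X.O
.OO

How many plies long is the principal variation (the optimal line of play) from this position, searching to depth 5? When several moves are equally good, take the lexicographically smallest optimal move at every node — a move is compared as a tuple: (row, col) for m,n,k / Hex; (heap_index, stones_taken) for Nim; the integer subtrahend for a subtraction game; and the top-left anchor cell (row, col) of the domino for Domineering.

p1 X@[XX./X.O/.OO]: (0,2)[XXX/X.O/.OO]-1 (1,1)[XX./XXO/.OO]-1 (2,0)[XX./X.O/XOO]+1*
p2 O@[XX./X.O/XOO] terminal -1; root [XX./X.O/.OO] d5

PV length from [XX./X.O/.OO]: 1 ply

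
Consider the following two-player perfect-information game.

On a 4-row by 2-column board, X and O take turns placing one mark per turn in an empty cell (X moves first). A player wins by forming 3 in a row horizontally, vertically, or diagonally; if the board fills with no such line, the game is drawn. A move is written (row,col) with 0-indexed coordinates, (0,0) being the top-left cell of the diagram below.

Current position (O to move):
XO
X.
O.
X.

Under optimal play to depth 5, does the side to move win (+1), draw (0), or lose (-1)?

value(XO/X./O./X., O) = 0

[XO/X./O./X.] O move#1: (1,1):+0/XO/XO/O./X.*, (2,1):+0/XO/X./OO/X., (3,1):+0/XO/X./O./XO
[XO/XO/O./X.] X move#2: (2,1):+0/XO/XO/OX/X.*, (3,1):-1/XO/XO/O./XX
[XO/XO/OX/X.] O move#3: (3,1):+0/XO/XO/OX/XO*
[XO/XO/OX/XO] end (terminal +0, X#4); searched XO/X./O./X. to 5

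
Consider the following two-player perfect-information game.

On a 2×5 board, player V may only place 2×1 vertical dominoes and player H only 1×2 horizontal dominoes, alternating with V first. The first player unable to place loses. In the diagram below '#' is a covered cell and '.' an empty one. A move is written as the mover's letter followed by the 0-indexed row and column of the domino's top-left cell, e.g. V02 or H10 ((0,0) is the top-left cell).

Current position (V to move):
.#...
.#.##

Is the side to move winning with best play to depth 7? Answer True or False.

[.#.../.#.##] V move#1: V00:-1/##.../##.##, V02:+1/.##../.####*
[.##../.####] H move#2: H03:-1/.####/.####*
[.####/.####] V move#3: V00:+1/#####/#####*
[#####/#####] end (terminal -1, H#4); searched .#.../.#.## to 7

V winning at [.#.../.#.##]: True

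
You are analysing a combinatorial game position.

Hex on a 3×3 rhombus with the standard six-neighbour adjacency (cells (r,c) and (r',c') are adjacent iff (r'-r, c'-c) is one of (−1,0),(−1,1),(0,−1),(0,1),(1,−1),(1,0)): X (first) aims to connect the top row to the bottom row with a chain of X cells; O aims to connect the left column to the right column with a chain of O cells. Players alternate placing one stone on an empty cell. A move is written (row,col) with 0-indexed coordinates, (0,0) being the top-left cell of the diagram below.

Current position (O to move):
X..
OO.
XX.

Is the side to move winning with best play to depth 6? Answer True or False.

p1 O@[X../OO./XX.]: (0,1)[XO./OO./XX.]+1* (0,2)[X.O/OO./XX.]+1 (1,2)[X../OOO/XX.]+1 (2,2)[X../OO./XXO]+1
p2 X@[XO./OO./XX.]: (0,2)[XOX/OO./XX.]-1* (1,2)[XO./OOX/XX.]-1 (2,2)[XO./OO./XXX]-1
p3 O@[XOX/OO./XX.]: (1,2)[XOX/OOO/XX.]+1* (2,2)[XOX/OO./XXO]-1
p4 X@[XOX/OOO/XX.] terminal -1; root [X../OO./XX.] d6

O winning at [X../OO./XX.]: True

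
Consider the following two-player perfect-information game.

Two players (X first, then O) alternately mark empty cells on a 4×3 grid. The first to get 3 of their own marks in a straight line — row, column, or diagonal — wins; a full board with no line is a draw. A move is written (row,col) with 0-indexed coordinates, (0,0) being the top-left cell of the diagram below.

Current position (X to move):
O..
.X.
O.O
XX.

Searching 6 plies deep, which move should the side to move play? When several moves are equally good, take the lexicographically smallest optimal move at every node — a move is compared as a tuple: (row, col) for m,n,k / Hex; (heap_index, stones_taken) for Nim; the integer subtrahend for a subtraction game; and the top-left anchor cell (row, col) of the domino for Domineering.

X's best at [O../.X./O.O/XX.]: (2,1)

ply 1, X at O../.X./O.O/XX. | (0,1)=-1→OX./.X./O.O/XX.; (0,2)=-1→O.X/.X./O.O/XX.; (1,0)=-1→O../XX./O.O/XX.; (1,2)=-1→O../.XX/O.O/XX.; (2,1)=+1→O../.X./OXO/XX.*; (3,2)=+1→O../.X./O.O/XXX
ply 2: O../.X./OXO/XX. is terminal -1 (O); from O../.X./O.O/XX. depth 6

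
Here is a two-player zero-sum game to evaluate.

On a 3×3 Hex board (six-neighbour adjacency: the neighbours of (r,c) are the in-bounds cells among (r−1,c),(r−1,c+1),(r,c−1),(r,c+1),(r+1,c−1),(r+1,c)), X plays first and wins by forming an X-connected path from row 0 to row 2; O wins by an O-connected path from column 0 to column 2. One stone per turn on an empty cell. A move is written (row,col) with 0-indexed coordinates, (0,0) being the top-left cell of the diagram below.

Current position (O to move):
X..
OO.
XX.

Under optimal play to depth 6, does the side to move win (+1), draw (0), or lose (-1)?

ply 1, O at X../OO./XX. | (0,1)=+1→XO./OO./XX.*; (0,2)=+1→X.O/OO./XX.; (1,2)=+1→X../OOO/XX.; (2,2)=+1→X../OO./XXO
ply 2, X at XO./OO./XX. | (0,2)=-1→XOX/OO./XX.*; (1,2)=-1→XO./OOX/XX.; (2,2)=-1→XO./OO./XXX
ply 3, O at XOX/OO./XX. | (1,2)=+1→XOX/OOO/XX.*; (2,2)=-1→XOX/OO./XXO
ply 4: XOX/OOO/XX. is terminal -1 (X); from X../OO./XX. depth 6

value(X../OO./XX., O) = +1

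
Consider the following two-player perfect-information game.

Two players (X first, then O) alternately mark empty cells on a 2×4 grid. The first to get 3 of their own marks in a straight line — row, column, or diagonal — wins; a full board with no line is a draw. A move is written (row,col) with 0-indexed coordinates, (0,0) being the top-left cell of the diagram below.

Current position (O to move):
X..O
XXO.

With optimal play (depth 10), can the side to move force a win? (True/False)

O winning at [X..O/XXO.]: False

p1 O@[X..O/XXO.]: (0,1)[XO.O/XXO.]+0* (0,2)[X.OO/XXO.]+0 (1,3)[X..O/XXOO]+0
p2 X@[XO.O/XXO.]: (0,2)[XOXO/XXO.]+0* (1,3)[XO.O/XXOX]-1
p3 O@[XOXO/XXO.]: (1,3)[XOXO/XXOO]+0*
p4 X@[XOXO/XXOO] terminal +0; root [X..O/XXO.] d10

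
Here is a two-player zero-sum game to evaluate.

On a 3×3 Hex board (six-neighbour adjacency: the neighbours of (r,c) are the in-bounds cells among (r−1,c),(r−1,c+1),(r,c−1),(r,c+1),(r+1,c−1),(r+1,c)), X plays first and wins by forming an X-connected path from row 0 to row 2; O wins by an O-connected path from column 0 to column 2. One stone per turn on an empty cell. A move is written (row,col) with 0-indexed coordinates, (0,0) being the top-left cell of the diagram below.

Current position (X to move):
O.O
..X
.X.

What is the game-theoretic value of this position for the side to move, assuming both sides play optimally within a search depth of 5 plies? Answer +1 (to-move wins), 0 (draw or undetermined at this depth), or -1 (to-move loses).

value(O.O/..X/.X., X) = -1

[O.O/..X/.X.] X move#1: (0,1):-1/OXO/..X/.X.*, (1,0):-1/O.O/X.X/.X., (1,1):-1/O.O/.XX/.X., (2,0):-1/O.O/..X/XX., (2,2):-1/O.O/..X/.XX
[OXO/..X/.X.] O move#2: (1,0):-1/OXO/O.X/.X., (1,1):+1/OXO/.OX/.X.*, (2,0):-1/OXO/..X/OX., (2,2):-1/OXO/..X/.XO
[OXO/.OX/.X.] X move#3: (1,0):-1/OXO/XOX/.X.*, (2,0):-1/OXO/.OX/XX., (2,2):-1/OXO/.OX/.XX
[OXO/XOX/.X.] O move#4: (2,0):+1/OXO/XOX/OX.*, (2,2):-1/OXO/XOX/.XO
[OXO/XOX/OX.] end (terminal -1, X#5); searched O.O/..X/.X. to 5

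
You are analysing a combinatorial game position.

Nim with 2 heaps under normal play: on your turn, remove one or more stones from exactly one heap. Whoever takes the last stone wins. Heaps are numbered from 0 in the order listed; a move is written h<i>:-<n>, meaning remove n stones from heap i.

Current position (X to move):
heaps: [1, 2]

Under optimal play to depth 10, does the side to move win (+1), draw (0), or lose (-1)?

value((1,2), X) = +1

p1 X@[(1,2)]: h0:-1[(0,2)]-1 h1:-1[(1,1)]+1* h1:-2[(1,0)]-1
p2 O@[(1,1)]: h0:-1[(0,1)]-1* h1:-1[(1,0)]-1
p3 X@[(0,1)]: h1:-1[(0,0)]+1*
p4 O@[(0,0)] terminal -1; root [(1,2)] d10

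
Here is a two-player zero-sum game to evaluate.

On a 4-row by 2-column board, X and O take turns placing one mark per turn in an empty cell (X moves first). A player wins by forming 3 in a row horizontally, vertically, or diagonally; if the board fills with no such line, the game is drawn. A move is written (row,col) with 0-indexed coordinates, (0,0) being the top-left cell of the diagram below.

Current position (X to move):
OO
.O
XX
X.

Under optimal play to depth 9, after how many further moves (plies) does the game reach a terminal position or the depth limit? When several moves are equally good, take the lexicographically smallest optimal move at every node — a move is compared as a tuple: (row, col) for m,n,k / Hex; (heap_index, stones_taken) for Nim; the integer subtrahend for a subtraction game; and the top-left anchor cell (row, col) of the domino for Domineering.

PV length from [OO/.O/XX/X.]: 1 ply

p1 X@[OO/.O/XX/X.]: (1,0)[OO/XO/XX/X.]+1* (3,1)[OO/.O/XX/XX]+0
p2 O@[OO/XO/XX/X.] terminal -1; root [OO/.O/XX/X.] d9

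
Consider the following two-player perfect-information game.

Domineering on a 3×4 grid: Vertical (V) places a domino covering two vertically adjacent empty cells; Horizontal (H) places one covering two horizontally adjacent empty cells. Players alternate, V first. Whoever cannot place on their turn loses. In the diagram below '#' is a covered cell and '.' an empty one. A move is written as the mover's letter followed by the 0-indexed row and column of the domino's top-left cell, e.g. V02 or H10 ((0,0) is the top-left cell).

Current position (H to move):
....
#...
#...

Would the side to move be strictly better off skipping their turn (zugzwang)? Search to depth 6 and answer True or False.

zugzwang(..../#.../#..., H) = False

p1 H@[..../#.../#...]: H00[##../#.../#...]-1 H01[.##./#.../#...]-1 H02[..##/#.../#...]-1 H11[..../###./#...]+1* H12[..../#.##/#...]+1 H21[..../#.../###.]-1 H22[..../#.../#.##]-1
p2 V@[..../###./#...]: V03[...#/####/#...]-1* V13[..../####/#..#]-1
p3 H@[...#/####/#...]: H00[##.#/####/#...]+1* H01[.###/####/#...]+1 H21[...#/####/###.]+1 H22[...#/####/#.##]+1
p4 V@[##.#/####/#...] terminal -1; root [..../#.../#...] d6
pass branch (V moves first from the same position):
  | p1 V@[..../#.../#...]: V01[.#../##../#...]-1 V02[..#./#.#./#...]+1* V03[...#/#..#/#...]-1 V11[..../##../##..]-1 V12[..../#.#./#.#.]+1 V13[..../#..#/#..#]-1
  | p2 H@[..#./#.#./#...]: H00[###./#.#./#...]-1* H21[..#./#.#./###.]-1 H22[..#./#.#./#.##]-1
  | p3 V@[###./#.#./#...]: V03[####/#.##/#...]-1 V11[###./###./##..]+1* V13[###./#.##/#..#]-1
  | p4 H@[###./###./##..]: H22[###./###./####]-1*
  | p5 V@[###./###./####]: V03[####/####/####]+1*
  | p6 H@[####/####/####] terminal -1; root [..../#.../#...] d6
H moving scores +1; H passing scores -1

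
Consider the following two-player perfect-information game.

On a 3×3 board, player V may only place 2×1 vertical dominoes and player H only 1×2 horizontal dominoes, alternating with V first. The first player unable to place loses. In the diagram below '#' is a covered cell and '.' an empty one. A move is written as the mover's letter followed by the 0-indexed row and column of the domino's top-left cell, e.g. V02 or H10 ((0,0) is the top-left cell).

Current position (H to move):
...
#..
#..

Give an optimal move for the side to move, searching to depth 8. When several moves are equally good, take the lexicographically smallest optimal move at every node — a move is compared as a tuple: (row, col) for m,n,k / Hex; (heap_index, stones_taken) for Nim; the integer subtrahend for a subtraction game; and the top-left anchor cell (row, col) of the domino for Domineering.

[.../#../#..] H move#1: H00:-1/##./#../#.., H01:-1/.##/#../#.., H11:+1/.../###/#..*, H21:-1/.../#../###
[.../###/#..] end (terminal -1, V#2); searched .../#../#.. to 8

H's best at [.../#../#..]: H11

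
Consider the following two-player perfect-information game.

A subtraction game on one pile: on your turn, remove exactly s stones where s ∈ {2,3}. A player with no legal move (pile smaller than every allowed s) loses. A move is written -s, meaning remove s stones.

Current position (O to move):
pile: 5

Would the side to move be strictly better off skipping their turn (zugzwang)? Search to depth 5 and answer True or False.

zugzwang(5, O) = True

[5] O move#1: -2:-1/3*, -3:-1/2
[3] X move#2: -2:+1/1*, -3:+1/0
[1] end (terminal -1, O#3); searched 5 to 5
if O skipped the turn, X would face:
~ [5] X move#1: -2:-1/3*, -3:-1/2
~ [3] O move#2: -2:+1/1*, -3:+1/0
~ [1] end (terminal -1, X#3); searched 5 to 5
compare (O): move=-1 vs pass=+1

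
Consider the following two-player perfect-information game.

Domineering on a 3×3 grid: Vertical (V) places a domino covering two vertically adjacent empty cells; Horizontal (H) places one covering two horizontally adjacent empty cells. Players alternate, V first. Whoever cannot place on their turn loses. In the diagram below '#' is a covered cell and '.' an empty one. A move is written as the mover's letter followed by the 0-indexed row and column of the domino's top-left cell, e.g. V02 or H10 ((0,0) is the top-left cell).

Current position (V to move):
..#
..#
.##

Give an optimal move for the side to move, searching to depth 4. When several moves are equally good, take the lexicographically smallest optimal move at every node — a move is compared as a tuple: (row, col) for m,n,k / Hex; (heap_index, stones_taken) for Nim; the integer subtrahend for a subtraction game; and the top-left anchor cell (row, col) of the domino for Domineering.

[..#/..#/.##] V move#1: V00:+1/#.#/#.#/.##*, V01:+1/.##/.##/.##, V10:-1/..#/#.#/###
[#.#/#.#/.##] end (terminal -1, H#2); searched ..#/..#/.## to 4

V's best at [..#/..#/.##]: V00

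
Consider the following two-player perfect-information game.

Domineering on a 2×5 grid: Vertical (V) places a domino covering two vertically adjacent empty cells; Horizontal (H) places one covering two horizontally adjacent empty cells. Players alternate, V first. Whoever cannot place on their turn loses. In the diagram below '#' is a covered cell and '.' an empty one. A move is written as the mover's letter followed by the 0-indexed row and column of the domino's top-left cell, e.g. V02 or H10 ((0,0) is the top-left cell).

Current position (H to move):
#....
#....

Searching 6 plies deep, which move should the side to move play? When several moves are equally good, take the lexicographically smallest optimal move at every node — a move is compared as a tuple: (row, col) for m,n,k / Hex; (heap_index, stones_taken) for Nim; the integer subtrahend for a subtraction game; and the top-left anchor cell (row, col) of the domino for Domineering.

[#..../#....] H move#1: H01:-1/###../#...., H02:+1/#.##./#....*, H03:-1/#..##/#...., H11:-1/#..../###.., H12:+1/#..../#.##., H13:-1/#..../#..##
[#.##./#....] V move#2: V01:-1/####./##...*, V04:-1/#.###/#...#
[####./##...] H move#3: H12:-1/####./####., H13:+1/####./##.##*
[####./##.##] end (terminal -1, V#4); searched #..../#.... to 6

H's best at [#..../#....]: H02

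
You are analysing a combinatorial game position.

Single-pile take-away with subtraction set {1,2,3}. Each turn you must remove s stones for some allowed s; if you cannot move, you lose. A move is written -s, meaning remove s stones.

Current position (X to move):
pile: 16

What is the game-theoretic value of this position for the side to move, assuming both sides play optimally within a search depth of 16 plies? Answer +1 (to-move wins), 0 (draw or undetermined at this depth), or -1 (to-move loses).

value(16, X) = -1

[16] X move#1: -1:-1/15*, -2:-1/14, -3:-1/13
[15] O move#2: -1:-1/14, -2:-1/13, -3:+1/12*
[12] X move#3: -1:-1/11*, -2:-1/10, -3:-1/9
[11] O move#4: -1:-1/10, -2:-1/9, -3:+1/8*
[8] X move#5: -1:-1/7*, -2:-1/6, -3:-1/5
[7] O move#6: -1:-1/6, -2:-1/5, -3:+1/4*
[4] X move#7: -1:-1/3*, -2:-1/2, -3:-1/1
[3] O move#8: -1:-1/2, -2:-1/1, -3:+1/0*
[0] end (terminal -1, X#9); searched 16 to 16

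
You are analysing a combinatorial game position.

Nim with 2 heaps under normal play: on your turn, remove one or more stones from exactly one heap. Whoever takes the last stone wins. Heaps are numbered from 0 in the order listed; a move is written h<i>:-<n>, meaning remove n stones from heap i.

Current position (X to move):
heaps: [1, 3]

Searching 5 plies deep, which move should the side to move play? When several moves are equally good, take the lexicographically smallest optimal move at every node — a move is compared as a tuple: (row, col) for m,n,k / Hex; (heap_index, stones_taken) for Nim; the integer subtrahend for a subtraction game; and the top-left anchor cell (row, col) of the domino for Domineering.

p1 X@[(1,3)]: h0:-1[(0,3)]-1 h1:-1[(1,2)]-1 h1:-2[(1,1)]+1* h1:-3[(1,0)]-1
p2 O@[(1,1)]: h0:-1[(0,1)]-1* h1:-1[(1,0)]-1
p3 X@[(0,1)]: h1:-1[(0,0)]+1*
p4 O@[(0,0)] terminal -1; root [(1,3)] d5

X's best at [(1,3)]: h1:-2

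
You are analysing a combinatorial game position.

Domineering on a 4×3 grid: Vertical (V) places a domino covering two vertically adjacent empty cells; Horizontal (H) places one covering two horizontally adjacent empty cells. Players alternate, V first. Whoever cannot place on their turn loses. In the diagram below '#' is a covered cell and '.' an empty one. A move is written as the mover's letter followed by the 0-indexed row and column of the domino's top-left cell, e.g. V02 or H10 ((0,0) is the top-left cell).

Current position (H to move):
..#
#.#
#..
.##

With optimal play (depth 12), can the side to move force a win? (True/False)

H winning at [..#/#.#/#../.##]: False

[..#/#.#/#../.##] H move#1: H00:-1/###/#.#/#../.##*, H21:-1/..#/#.#/###/.##
[###/#.#/#../.##] V move#2: V11:+1/###/###/##./.##*
[###/###/##./.##] end (terminal -1, H#3); searched ..#/#.#/#../.## to 12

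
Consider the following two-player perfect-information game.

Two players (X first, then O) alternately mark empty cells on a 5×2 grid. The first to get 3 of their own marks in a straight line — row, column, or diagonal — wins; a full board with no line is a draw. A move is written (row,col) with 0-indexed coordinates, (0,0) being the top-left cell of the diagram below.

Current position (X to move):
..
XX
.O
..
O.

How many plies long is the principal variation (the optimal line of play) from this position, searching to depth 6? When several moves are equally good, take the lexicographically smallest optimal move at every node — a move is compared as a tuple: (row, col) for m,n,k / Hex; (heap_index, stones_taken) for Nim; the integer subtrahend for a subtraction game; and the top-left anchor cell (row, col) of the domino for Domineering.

[../XX/.O/../O.] X move#1: (0,0):+0/X./XX/.O/../O., (0,1):+0/.X/XX/.O/../O., (2,0):+1/../XX/XO/../O.*, (3,0):+0/../XX/.O/X./O., (3,1):+0/../XX/.O/.X/O., (4,1):+0/../XX/.O/../OX
[../XX/XO/../O.] O move#2: (0,0):-1/O./XX/XO/../O.*, (0,1):-1/.O/XX/XO/../O., (3,0):-1/../XX/XO/O./O., (3,1):-1/../XX/XO/.O/O., (4,1):-1/../XX/XO/../OO
[O./XX/XO/../O.] X move#3: (0,1):+0/OX/XX/XO/../O., (3,0):+1/O./XX/XO/X./O.*, (3,1):+0/O./XX/XO/.X/O., (4,1):+0/O./XX/XO/../OX
[O./XX/XO/X./O.] end (terminal -1, O#4); searched ../XX/.O/../O. to 6

PV length from [../XX/.O/../O.]: 3 plies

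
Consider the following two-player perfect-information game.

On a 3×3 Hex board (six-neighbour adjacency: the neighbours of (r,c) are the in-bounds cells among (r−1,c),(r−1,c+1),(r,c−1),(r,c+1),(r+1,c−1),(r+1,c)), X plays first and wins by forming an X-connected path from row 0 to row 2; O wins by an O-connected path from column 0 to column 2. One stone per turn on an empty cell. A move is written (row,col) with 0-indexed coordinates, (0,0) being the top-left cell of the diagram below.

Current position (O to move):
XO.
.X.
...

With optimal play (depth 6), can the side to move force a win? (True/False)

ply 1, O at XO./.X./... | (0,2)=-1→XOO/.X./...*; (1,0)=-1→XO./OX./...; (1,2)=-1→XO./.XO/...; (2,0)=-1→XO./.X./O..; (2,1)=-1→XO./.X./.O.; (2,2)=-1→XO./.X./..O
ply 2, X at XOO/.X./... | (1,0)=+1→XOO/XX./...*; (1,2)=-1→XOO/.XX/...; (2,0)=-1→XOO/.X./X..; (2,1)=-1→XOO/.X./.X.; (2,2)=-1→XOO/.X./..X
ply 3, O at XOO/XX./... | (1,2)=-1→XOO/XXO/...*; (2,0)=-1→XOO/XX./O..; (2,1)=-1→XOO/XX./.O.; (2,2)=-1→XOO/XX./..O
ply 4, X at XOO/XXO/... | (2,0)=+1→XOO/XXO/X..*; (2,1)=+1→XOO/XXO/.X.; (2,2)=+1→XOO/XXO/..X
ply 5: XOO/XXO/X.. is terminal -1 (O); from XO./.X./... depth 6

O winning at [XO./.X./...]: False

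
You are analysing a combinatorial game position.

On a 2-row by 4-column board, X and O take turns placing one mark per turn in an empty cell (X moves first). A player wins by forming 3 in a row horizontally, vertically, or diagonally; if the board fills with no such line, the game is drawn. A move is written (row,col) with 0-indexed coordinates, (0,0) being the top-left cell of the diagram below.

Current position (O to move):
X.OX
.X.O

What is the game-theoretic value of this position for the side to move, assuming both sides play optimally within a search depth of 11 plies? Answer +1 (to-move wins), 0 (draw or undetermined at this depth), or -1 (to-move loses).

[X.OX/.X.O] O move#1: (0,1):+0/XOOX/.X.O*, (1,0):+0/X.OX/OX.O, (1,2):+0/X.OX/.XOO
[XOOX/.X.O] X move#2: (1,0):+0/XOOX/XX.O*, (1,2):+0/XOOX/.XXO
[XOOX/XX.O] O move#3: (1,2):+0/XOOX/XXOO*
[XOOX/XXOO] end (terminal +0, X#4); searched X.OX/.X.O to 11

value(X.OX/.X.O, O) = 0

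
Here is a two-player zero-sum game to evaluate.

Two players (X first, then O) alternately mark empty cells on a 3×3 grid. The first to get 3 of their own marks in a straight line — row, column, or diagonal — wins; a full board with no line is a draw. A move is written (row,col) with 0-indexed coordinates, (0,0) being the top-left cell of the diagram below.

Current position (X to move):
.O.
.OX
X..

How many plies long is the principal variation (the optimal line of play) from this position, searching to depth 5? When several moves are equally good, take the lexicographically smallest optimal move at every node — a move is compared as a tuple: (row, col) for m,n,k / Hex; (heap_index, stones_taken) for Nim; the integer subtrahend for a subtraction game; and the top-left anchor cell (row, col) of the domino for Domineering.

PV length from [.O./.OX/X..]: 5 plies

[.O./.OX/X..] X move#1: (0,0):-1/XO./.OX/X.., (0,2):-1/.OX/.OX/X.., (1,0):-1/.O./XOX/X.., (2,1):+0/.O./.OX/XX.*, (2,2):-1/.O./.OX/X.X
[.O./.OX/XX.] O move#2: (0,0):-1/OO./.OX/XX., (0,2):-1/.OO/.OX/XX., (1,0):-1/.O./OOX/XX., (2,2):+0/.O./.OX/XXO*
[.O./.OX/XXO] X move#3: (0,0):+0/XO./.OX/XXO*, (0,2):-1/.OX/.OX/XXO, (1,0):-1/.O./XOX/XXO
[XO./.OX/XXO] O move#4: (0,2):-1/XOO/.OX/XXO, (1,0):+0/XO./OOX/XXO*
[XO./OOX/XXO] X move#5: (0,2):+0/XOX/OOX/XXO*
[XOX/OOX/XXO] end (terminal +0, O#6); searched .O./.OX/X.. to 5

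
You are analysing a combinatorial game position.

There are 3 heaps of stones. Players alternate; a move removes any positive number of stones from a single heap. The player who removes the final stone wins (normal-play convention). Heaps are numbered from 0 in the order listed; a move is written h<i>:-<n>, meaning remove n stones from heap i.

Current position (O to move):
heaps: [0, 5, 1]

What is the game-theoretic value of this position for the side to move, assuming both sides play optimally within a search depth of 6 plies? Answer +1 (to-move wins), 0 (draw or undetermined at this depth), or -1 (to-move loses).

value((0,5,1), O) = +1

ply 1, O at (0,5,1) | h1:-1=-1→(0,4,1); h1:-2=-1→(0,3,1); h1:-3=-1→(0,2,1); h1:-4=+1→(0,1,1)*; h1:-5=-1→(0,0,1); h2:-1=-1→(0,5,0)
ply 2, X at (0,1,1) | h1:-1=-1→(0,0,1)*; h2:-1=-1→(0,1,0)
ply 3, O at (0,0,1) | h2:-1=+1→(0,0,0)*
ply 4: (0,0,0) is terminal -1 (X); from (0,5,1) depth 6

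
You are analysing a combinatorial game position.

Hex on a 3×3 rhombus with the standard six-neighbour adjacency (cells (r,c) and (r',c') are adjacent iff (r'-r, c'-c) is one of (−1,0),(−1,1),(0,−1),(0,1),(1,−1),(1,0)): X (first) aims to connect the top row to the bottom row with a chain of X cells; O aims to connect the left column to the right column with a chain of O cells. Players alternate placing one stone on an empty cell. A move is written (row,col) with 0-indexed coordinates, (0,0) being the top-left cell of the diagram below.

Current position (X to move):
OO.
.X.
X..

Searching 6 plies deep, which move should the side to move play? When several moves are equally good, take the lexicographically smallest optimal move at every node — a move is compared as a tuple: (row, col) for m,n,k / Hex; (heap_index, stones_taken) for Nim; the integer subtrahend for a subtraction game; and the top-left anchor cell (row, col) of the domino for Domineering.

X's best at [OO./.X./X..]: (0,2)

p1 X@[OO./.X./X..]: (0,2)[OOX/.X./X..]+1* (1,0)[OO./XX./X..]-1 (1,2)[OO./.XX/X..]-1 (2,1)[OO./.X./XX.]-1 (2,2)[OO./.X./X.X]-1
p2 O@[OOX/.X./X..] terminal -1; root [OO./.X./X..] d6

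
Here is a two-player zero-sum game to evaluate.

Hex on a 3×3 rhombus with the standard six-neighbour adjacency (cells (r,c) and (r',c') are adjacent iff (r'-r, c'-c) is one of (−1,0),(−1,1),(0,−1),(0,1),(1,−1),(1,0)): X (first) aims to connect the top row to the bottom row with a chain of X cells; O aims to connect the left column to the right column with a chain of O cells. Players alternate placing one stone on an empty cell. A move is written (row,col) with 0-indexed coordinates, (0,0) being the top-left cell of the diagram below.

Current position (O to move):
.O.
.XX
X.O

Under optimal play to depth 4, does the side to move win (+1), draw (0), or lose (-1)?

value(.O./.XX/X.O, O) = +1

p1 O@[.O./.XX/X.O]: (0,0)[OO./.XX/X.O]-1 (0,2)[.OO/.XX/X.O]+1* (1,0)[.O./OXX/X.O]-1 (2,1)[.O./.XX/XOO]-1
p2 X@[.OO/.XX/X.O]: (0,0)[XOO/.XX/X.O]-1* (1,0)[.OO/XXX/X.O]-1 (2,1)[.OO/.XX/XXO]-1
p3 O@[XOO/.XX/X.O]: (1,0)[XOO/OXX/X.O]+1* (2,1)[XOO/.XX/XOO]-1
p4 X@[XOO/OXX/X.O] terminal -1; root [.O./.XX/X.O] d4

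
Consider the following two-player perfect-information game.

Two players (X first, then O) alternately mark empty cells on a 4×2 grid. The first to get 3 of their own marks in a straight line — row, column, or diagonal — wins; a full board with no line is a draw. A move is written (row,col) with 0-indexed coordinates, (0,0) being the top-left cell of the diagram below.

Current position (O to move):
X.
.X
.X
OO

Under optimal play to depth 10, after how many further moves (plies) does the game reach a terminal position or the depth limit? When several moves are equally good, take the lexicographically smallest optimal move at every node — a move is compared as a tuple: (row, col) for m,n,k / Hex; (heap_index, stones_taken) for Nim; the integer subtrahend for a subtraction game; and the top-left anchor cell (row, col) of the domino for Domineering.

PV length from [X./.X/.X/OO]: 3 plies

p1 O@[X./.X/.X/OO]: (0,1)[XO/.X/.X/OO]+0* (1,0)[X./OX/.X/OO]-1 (2,0)[X./.X/OX/OO]-1
p2 X@[XO/.X/.X/OO]: (1,0)[XO/XX/.X/OO]+0* (2,0)[XO/.X/XX/OO]+0
p3 O@[XO/XX/.X/OO]: (2,0)[XO/XX/OX/OO]+0*
p4 X@[XO/XX/OX/OO] terminal +0; root [X./.X/.X/OO] d10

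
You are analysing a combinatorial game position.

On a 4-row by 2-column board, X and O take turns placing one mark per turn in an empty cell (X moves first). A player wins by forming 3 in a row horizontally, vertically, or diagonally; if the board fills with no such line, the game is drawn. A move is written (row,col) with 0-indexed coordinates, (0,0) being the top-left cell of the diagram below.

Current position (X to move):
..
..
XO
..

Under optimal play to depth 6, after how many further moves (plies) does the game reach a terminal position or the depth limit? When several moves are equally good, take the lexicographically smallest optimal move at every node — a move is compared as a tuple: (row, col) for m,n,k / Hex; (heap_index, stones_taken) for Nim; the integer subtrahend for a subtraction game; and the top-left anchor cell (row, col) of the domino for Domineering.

ply 1, X at ../../XO/.. | (0,0)=+0→X./../XO/..; (0,1)=+0→.X/../XO/..; (1,0)=+1→../X./XO/..*; (1,1)=+0→../.X/XO/..; (3,0)=+0→../../XO/X.; (3,1)=+0→../../XO/.X
ply 2, O at ../X./XO/.. | (0,0)=-1→O./X./XO/..*; (0,1)=-1→.O/X./XO/..; (1,1)=-1→../XO/XO/..; (3,0)=-1→../X./XO/O.; (3,1)=-1→../X./XO/.O
ply 3, X at O./X./XO/.. | (0,1)=+0→OX/X./XO/..; (1,1)=+0→O./XX/XO/..; (3,0)=+1→O./X./XO/X.*; (3,1)=+0→O./X./XO/.X
ply 4: O./X./XO/X. is terminal -1 (O); from ../../XO/.. depth 6

PV length from [../../XO/..]: 3 plies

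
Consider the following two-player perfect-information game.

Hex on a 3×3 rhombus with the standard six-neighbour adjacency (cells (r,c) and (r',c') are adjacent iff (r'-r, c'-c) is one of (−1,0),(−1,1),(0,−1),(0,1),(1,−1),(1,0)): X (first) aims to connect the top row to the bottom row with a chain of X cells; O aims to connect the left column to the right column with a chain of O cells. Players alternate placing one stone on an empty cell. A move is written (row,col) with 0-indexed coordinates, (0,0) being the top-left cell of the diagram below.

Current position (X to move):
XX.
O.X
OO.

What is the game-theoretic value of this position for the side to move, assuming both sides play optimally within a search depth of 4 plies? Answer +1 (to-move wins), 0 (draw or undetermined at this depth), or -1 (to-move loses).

[XX./O.X/OO.] X move#1: (0,2):-1/XXX/O.X/OO., (1,1):-1/XX./OXX/OO., (2,2):+1/XX./O.X/OOX*
[XX./O.X/OOX] O move#2: (0,2):-1/XXO/O.X/OOX*, (1,1):-1/XX./OOX/OOX
[XXO/O.X/OOX] X move#3: (1,1):+1/XXO/OXX/OOX*
[XXO/OXX/OOX] end (terminal -1, O#4); searched XX./O.X/OO. to 4

value(XX./O.X/OO., X) = +1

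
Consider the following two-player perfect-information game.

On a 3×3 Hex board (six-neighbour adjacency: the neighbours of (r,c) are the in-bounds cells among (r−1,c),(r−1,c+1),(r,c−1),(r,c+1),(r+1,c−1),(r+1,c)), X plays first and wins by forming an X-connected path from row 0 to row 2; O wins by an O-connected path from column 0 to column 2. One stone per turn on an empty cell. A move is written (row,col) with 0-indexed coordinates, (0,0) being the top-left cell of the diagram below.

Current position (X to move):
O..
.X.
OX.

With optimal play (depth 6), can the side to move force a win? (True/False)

X winning at [O../.X./OX.]: True

ply 1, X at O../.X./OX. | (0,1)=+1→OX./.X./OX.*; (0,2)=+1→O.X/.X./OX.; (1,0)=+1→O../XX./OX.; (1,2)=+1→O../.XX/OX.; (2,2)=+1→O../.X./OXX
ply 2: OX./.X./OX. is terminal -1 (O); from O../.X./OX. depth 6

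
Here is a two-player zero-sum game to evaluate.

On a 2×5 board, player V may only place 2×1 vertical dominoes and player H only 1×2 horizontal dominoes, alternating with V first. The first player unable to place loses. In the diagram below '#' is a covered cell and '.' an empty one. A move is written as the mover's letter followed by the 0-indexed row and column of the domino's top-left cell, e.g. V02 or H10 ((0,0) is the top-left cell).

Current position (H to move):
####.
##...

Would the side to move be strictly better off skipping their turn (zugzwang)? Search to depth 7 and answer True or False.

zugzwang(####./##..., H) = False

ply 1, H at ####./##... | H12=-1→####./####.; H13=+1→####./##.##*
ply 2: ####./##.## is terminal -1 (V); from ####./##... depth 7
if H skipped the turn, V would face:
~ ply 1, V at ####./##... | V04=-1→#####/##..#*
~ ply 2, H at #####/##..# | H12=+1→#####/#####*
~ ply 3: #####/##### is terminal -1 (V); from ####./##... depth 7
compare (H): move=+1 vs pass=+1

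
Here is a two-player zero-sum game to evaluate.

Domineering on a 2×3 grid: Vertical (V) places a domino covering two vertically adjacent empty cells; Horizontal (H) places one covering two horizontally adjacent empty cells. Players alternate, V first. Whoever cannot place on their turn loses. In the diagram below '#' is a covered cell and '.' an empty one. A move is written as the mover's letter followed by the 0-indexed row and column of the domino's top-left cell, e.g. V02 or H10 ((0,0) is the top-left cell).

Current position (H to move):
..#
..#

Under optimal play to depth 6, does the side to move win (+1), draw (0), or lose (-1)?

value(..#/..#, H) = +1

ply 1, H at ..#/..# | H00=+1→###/..#*; H10=+1→..#/###
ply 2: ###/..# is terminal -1 (V); from ..#/..# depth 6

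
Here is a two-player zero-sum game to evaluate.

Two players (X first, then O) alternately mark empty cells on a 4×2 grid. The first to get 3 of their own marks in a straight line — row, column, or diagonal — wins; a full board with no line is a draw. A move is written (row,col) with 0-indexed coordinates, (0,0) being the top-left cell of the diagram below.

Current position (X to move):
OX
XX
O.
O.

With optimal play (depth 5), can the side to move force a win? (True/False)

X winning at [OX/XX/O./O.]: True

[OX/XX/O./O.] X move#1: (2,1):+1/OX/XX/OX/O.*, (3,1):+0/OX/XX/O./OX
[OX/XX/OX/O.] end (terminal -1, O#2); searched OX/XX/O./O. to 5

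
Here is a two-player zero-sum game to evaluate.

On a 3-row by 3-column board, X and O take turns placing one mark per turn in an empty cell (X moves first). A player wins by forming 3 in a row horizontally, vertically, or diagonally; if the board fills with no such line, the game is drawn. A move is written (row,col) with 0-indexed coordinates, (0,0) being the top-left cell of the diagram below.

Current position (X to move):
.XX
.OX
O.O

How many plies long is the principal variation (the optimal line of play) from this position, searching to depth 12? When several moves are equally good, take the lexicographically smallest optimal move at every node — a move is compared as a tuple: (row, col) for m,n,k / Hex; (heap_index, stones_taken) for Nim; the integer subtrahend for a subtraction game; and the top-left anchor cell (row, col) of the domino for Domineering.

PV length from [.XX/.OX/O.O]: 1 ply

p1 X@[.XX/.OX/O.O]: (0,0)[XXX/.OX/O.O]+1* (1,0)[.XX/XOX/O.O]-1 (2,1)[.XX/.OX/OXO]-1
p2 O@[XXX/.OX/O.O] terminal -1; root [.XX/.OX/O.O] d12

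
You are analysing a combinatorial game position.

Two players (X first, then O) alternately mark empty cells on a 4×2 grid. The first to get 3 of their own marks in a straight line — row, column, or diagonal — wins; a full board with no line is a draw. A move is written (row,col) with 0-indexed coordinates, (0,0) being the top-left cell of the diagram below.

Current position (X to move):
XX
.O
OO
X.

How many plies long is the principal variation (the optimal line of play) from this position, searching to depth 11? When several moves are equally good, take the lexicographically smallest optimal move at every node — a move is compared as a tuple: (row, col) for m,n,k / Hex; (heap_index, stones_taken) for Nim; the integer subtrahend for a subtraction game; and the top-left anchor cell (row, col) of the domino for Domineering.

[XX/.O/OO/X.] X move#1: (1,0):-1/XX/XO/OO/X., (3,1):+0/XX/.O/OO/XX*
[XX/.O/OO/XX] O move#2: (1,0):+0/XX/OO/OO/XX*
[XX/OO/OO/XX] end (terminal +0, X#3); searched XX/.O/OO/X. to 11

PV length from [XX/.O/OO/X.]: 2 plies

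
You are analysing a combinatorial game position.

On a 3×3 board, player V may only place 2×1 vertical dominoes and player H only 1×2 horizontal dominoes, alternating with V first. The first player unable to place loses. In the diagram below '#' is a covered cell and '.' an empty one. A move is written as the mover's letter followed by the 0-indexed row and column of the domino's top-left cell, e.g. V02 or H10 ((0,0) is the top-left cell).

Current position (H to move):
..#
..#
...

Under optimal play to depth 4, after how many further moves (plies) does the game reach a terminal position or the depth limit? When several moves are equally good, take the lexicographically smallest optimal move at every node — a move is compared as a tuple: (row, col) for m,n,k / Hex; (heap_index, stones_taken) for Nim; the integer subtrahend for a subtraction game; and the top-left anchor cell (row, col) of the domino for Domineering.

ply 1, H at ..#/..#/... | H00=-1→###/..#/...; H10=+1→..#/###/...*; H20=-1→..#/..#/##.; H21=-1→..#/..#/.##
ply 2: ..#/###/... is terminal -1 (V); from ..#/..#/... depth 4

PV length from [..#/..#/...]: 1 ply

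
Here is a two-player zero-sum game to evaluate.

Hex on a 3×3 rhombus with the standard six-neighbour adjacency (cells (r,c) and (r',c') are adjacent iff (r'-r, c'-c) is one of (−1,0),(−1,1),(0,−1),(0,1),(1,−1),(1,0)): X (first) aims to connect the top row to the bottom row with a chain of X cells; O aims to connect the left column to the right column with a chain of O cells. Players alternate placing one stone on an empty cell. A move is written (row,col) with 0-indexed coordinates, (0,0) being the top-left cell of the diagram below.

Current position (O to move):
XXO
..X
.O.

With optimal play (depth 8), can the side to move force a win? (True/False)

p1 O@[XXO/..X/.O.]: (1,0)[XXO/O.X/.O.]-1 (1,1)[XXO/.OX/.O.]+1* (2,0)[XXO/..X/OO.]+1 (2,2)[XXO/..X/.OO]-1
p2 X@[XXO/.OX/.O.]: (1,0)[XXO/XOX/.O.]-1* (2,0)[XXO/.OX/XO.]-1 (2,2)[XXO/.OX/.OX]-1
p3 O@[XXO/XOX/.O.]: (2,0)[XXO/XOX/OO.]+1* (2,2)[XXO/XOX/.OO]-1
p4 X@[XXO/XOX/OO.] terminal -1; root [XXO/..X/.O.] d8

O winning at [XXO/..X/.O.]: True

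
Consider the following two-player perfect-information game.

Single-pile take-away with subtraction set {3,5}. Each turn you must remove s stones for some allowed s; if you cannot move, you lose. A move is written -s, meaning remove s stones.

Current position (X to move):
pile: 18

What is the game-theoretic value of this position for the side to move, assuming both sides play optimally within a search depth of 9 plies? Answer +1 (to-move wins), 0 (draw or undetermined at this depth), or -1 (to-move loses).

value(18, X) = -1

p1 X@[18]: -3[15]-1* -5[13]-1
p2 O@[15]: -3[12]-1 -5[10]+1*
p3 X@[10]: -3[7]-1* -5[5]-1
p4 O@[7]: -3[4]-1 -5[2]+1*
p5 X@[2] terminal -1; root [18] d9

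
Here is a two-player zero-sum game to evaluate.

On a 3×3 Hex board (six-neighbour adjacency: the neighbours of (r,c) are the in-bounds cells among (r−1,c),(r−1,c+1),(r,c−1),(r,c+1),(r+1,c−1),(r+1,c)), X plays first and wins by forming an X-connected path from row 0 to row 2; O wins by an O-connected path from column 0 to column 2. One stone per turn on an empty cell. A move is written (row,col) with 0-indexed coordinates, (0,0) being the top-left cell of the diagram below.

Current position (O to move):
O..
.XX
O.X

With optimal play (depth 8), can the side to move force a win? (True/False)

[O../.XX/O.X] O move#1: (0,1):-1/OO./.XX/O.X*, (0,2):-1/O.O/.XX/O.X, (1,0):-1/O../OXX/O.X, (2,1):-1/O../.XX/OOX
[OO./.XX/O.X] X move#2: (0,2):+1/OOX/.XX/O.X*, (1,0):-1/OO./XXX/O.X, (2,1):-1/OO./.XX/OXX
[OOX/.XX/O.X] end (terminal -1, O#3); searched O../.XX/O.X to 8

O winning at [O../.XX/O.X]: False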